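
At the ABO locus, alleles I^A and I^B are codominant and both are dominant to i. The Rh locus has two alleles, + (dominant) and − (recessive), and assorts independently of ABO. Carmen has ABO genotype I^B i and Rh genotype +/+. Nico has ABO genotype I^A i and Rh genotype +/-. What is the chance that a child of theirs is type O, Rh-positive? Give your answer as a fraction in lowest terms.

ABO cross I^B i × I^A i → offspring phenotypes: 1/4 O, 1/4 A, 1/4 B, 1/4 AB.
Rh cross +/+ × +/- → 1 Rh+.
Independent loci: P(type O, Rh-positive) = 1/4 × 1 = 1/4.

1/4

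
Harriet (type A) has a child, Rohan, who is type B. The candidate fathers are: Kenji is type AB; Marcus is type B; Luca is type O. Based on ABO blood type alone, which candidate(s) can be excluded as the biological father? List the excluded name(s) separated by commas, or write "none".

Luca

A candidate is excluded only if no genotype consistent with his phenotype could produce a type B child with a type A mother.
Luca (type O): no genotype consistent with that phenotype can produce a type-B child with a type-A mother.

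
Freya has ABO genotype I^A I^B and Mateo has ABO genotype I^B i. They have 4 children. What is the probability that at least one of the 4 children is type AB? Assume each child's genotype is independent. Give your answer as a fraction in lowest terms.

ABO cross I^A I^B × I^B i → 1/4 A, 1/2 B, 1/4 AB.
So P(type AB) = 1/4 per child.
P(none) = (3/4)^4 = 81/256; P(at least one) = 1 − 81/256 = 175/256.

175/256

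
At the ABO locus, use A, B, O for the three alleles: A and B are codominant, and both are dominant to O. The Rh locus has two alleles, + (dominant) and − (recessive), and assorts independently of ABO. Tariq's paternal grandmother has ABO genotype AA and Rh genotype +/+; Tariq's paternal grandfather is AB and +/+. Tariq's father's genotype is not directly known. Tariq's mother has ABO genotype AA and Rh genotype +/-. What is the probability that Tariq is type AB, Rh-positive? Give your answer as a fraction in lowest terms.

1/4

Tariq's father's ABO genotype from AA × AB: 1/2 AA, 1/2 AB.
Crossing each possibility with the mother AA and summing P(type AB): 1/2·0 + 1/2·1/2 = 1/4.
Similarly for Rh via the father's Rh distribution: P(Rh+) = 1.
Independent loci: 1/4 × 1 = 1/4.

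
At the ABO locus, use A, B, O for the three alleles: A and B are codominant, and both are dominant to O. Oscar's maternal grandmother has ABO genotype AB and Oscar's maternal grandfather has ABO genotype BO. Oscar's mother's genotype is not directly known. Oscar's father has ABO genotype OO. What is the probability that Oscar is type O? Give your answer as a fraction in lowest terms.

1/4

Oscar's mother's ABO genotype from AB × BO: 1/4 AB, 1/4 AO, 1/4 BB, 1/4 BO.
Crossing each possibility with the father OO and summing P(type O): 1/4·0 + 1/4·1/2 + 1/4·0 + 1/4·1/2 = 1/4.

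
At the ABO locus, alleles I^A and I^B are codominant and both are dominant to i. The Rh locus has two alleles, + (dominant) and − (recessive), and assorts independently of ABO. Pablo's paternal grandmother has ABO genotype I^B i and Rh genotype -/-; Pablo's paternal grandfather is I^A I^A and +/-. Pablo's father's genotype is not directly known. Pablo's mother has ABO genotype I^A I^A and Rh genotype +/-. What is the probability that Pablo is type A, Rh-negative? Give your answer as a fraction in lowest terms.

9/32

Pablo's father's ABO genotype from I^B i × I^A I^A: 1/2 I^A I^B, 1/2 I^A i.
Crossing each possibility with the mother I^A I^A and summing P(type A): 1/2·1/2 + 1/2·1 = 3/4.
Similarly for Rh via the father's Rh distribution: P(Rh-) = 3/8.
Independent loci: 3/4 × 3/8 = 9/32.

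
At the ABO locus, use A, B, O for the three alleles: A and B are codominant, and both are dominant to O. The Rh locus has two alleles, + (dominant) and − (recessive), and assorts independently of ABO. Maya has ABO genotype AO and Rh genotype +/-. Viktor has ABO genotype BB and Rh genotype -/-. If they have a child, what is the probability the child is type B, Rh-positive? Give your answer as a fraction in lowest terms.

1/4

ABO cross AO × BB → offspring phenotypes: 1/2 B, 1/2 AB.
Rh cross +/- × -/- → 1/2 Rh+, 1/2 Rh-.
Independent loci: P(type B, Rh-positive) = 1/2 × 1/2 = 1/4.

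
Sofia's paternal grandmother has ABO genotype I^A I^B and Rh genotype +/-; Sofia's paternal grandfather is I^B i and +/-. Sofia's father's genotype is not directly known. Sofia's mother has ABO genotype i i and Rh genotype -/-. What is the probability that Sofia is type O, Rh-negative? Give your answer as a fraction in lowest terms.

1/8

Sofia's father's ABO genotype from I^A I^B × I^B i: 1/4 I^A I^B, 1/4 I^A i, 1/4 I^B I^B, 1/4 I^B i.
Crossing each possibility with the mother i i and summing P(type O): 1/4·0 + 1/4·1/2 + 1/4·0 + 1/4·1/2 = 1/4.
Similarly for Rh via the father's Rh distribution: P(Rh-) = 1/2.
Independent loci: 1/4 × 1/2 = 1/8.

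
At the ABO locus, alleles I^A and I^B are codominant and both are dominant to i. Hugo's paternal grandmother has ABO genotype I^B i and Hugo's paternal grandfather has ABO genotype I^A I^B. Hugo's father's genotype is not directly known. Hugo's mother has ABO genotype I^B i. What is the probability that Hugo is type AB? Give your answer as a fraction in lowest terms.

1/8

Hugo's father's ABO genotype from I^B i × I^A I^B: 1/4 I^A I^B, 1/4 I^A i, 1/4 I^B I^B, 1/4 I^B i.
Crossing each possibility with the mother I^B i and summing P(type AB): 1/4·1/4 + 1/4·1/4 + 1/4·0 + 1/4·0 = 1/8.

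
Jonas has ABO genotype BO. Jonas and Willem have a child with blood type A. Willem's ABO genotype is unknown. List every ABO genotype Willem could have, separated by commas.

AA, AB, AO

For each candidate genotype of Willem, check whether crossing it with BO can produce every observed child phenotype.
  AA → possible child types {A, AB} ✓
  AB → possible child types {A, B, AB} ✓
  AO → possible child types {O, A, B, AB} ✓
  BB → possible child types {B} ✗
  BO → possible child types {O, B} ✗
  OO → possible child types {O, B} ✗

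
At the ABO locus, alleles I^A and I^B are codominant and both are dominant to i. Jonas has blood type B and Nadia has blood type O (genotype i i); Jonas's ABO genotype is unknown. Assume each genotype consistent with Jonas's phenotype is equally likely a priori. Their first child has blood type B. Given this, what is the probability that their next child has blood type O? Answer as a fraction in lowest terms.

Possible genotypes: Jonas ∈ {I^B I^B, I^B i}; Nadia ∈ {i i}.
Weight each parental genotype pair by prior × P(type-B child):
  I^B I^B × i i: posterior weight 2/3; P(next child type O) = 0.
  I^B i × i i: posterior weight 1/3; P(next child type O) = 1/2.
Weighted sum = 1/6.

1/6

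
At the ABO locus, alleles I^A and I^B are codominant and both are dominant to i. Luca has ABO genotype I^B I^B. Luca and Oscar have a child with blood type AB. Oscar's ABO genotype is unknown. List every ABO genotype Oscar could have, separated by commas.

I^A I^A, I^A I^B, I^A i

For each candidate genotype of Oscar, check whether crossing it with I^B I^B can produce every observed child phenotype.
  I^A I^A → possible child types {AB} ✓
  I^A I^B → possible child types {B, AB} ✓
  I^A i → possible child types {B, AB} ✓
  I^B I^B → possible child types {B} ✗
  I^B i → possible child types {B} ✗
  i i → possible child types {B} ✗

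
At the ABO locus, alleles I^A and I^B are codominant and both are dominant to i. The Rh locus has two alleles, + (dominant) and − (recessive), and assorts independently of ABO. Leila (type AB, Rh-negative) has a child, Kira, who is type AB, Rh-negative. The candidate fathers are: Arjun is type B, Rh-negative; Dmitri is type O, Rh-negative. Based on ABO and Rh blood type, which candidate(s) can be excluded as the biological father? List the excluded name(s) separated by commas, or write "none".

A candidate is excluded only if no genotype consistent with his phenotype could produce a type AB, Rh-negative child with a type AB, Rh-negative mother.
Dmitri (type O, Rh-): no genotype consistent with that phenotype can produce a type-AB Rh- child with a type-AB mother.

Dmitri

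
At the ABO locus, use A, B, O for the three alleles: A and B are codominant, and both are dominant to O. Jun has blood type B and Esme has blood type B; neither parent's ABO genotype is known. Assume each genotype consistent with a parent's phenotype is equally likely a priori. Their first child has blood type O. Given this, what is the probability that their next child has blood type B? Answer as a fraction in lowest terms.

Possible genotypes: Jun ∈ {BB, BO}; Esme ∈ {BB, BO}.
Weight each parental genotype pair by prior × P(type-O child):
  BO × BO: posterior weight 1; P(next child type B) = 3/4.
Weighted sum = 3/4.

3/4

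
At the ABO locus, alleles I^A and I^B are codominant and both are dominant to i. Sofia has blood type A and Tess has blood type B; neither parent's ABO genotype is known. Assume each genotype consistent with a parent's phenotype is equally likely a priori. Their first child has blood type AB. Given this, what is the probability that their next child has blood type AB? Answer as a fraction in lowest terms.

25/36

Possible genotypes: Sofia ∈ {I^A I^A, I^A i}; Tess ∈ {I^B I^B, I^B i}.
Weight each parental genotype pair by prior × P(type-AB child):
  I^A I^A × I^B I^B: posterior weight 4/9; P(next child type AB) = 1.
  I^A I^A × I^B i: posterior weight 2/9; P(next child type AB) = 1/2.
  I^A i × I^B I^B: posterior weight 2/9; P(next child type AB) = 1/2.
  I^A i × I^B i: posterior weight 1/9; P(next child type AB) = 1/4.
Weighted sum = 25/36.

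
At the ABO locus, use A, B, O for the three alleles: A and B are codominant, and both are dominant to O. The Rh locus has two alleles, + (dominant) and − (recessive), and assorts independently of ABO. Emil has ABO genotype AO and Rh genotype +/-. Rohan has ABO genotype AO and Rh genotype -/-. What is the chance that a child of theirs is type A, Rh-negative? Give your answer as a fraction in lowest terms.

3/8

ABO cross AO × AO → offspring phenotypes: 1/4 O, 3/4 A.
Rh cross +/- × -/- → 1/2 Rh+, 1/2 Rh-.
Independent loci: P(type A, Rh-negative) = 3/4 × 1/2 = 3/8.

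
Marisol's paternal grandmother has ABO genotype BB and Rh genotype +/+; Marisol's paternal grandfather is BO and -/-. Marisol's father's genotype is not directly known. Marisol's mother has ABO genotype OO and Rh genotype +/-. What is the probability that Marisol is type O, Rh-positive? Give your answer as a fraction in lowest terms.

3/16

Marisol's father's ABO genotype from BB × BO: 1/2 BB, 1/2 BO.
Crossing each possibility with the mother OO and summing P(type O): 1/2·0 + 1/2·1/2 = 1/4.
Similarly for Rh via the father's Rh distribution: P(Rh+) = 3/4.
Independent loci: 1/4 × 3/4 = 3/16.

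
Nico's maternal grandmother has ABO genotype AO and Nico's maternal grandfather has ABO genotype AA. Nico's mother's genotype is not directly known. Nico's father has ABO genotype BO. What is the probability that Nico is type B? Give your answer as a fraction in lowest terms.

Nico's mother's ABO genotype from AO × AA: 1/2 AA, 1/2 AO.
Crossing each possibility with the father BO and summing P(type B): 1/2·0 + 1/2·1/4 = 1/8.

1/8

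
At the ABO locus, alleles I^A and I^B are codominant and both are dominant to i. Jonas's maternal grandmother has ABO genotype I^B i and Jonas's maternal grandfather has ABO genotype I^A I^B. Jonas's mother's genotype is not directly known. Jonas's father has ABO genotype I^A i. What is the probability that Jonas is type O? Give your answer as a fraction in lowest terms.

1/8

Jonas's mother's ABO genotype from I^B i × I^A I^B: 1/4 I^A I^B, 1/4 I^A i, 1/4 I^B I^B, 1/4 I^B i.
Crossing each possibility with the father I^A i and summing P(type O): 1/4·0 + 1/4·1/4 + 1/4·0 + 1/4·1/4 = 1/8.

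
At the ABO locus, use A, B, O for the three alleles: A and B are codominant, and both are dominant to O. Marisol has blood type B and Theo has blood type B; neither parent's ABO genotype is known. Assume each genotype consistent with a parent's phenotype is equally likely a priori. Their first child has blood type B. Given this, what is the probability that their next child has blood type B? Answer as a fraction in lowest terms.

19/20

Possible genotypes: Marisol ∈ {BB, BO}; Theo ∈ {BB, BO}.
Weight each parental genotype pair by prior × P(type-B child):
  BB × BB: posterior weight 4/15; P(next child type B) = 1.
  BB × BO: posterior weight 4/15; P(next child type B) = 1.
  BO × BB: posterior weight 4/15; P(next child type B) = 1.
  BO × BO: posterior weight 1/5; P(next child type B) = 3/4.
Weighted sum = 19/20.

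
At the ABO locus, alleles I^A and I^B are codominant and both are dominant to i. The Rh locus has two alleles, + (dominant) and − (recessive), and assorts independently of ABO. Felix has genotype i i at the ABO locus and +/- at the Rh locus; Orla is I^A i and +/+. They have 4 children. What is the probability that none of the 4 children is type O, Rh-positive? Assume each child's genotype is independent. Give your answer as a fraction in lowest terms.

ABO cross i i × I^A i → 1/2 O, 1/2 A.
Rh cross +/- × +/+ → 1 Rh+; so P(type O, Rh-positive) = 1/2 × 1 = 1/2 per child.
P(not type O, Rh-positive) = 1/2 for one child; (1/2)^4 = 1/16.

1/16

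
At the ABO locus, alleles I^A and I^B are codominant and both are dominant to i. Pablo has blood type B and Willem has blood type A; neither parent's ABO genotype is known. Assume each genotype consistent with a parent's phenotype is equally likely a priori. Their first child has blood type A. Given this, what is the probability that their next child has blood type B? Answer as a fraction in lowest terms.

Possible genotypes: Pablo ∈ {I^B I^B, I^B i}; Willem ∈ {I^A I^A, I^A i}.
Weight each parental genotype pair by prior × P(type-A child):
  I^B i × I^A I^A: posterior weight 2/3; P(next child type B) = 0.
  I^B i × I^A i: posterior weight 1/3; P(next child type B) = 1/4.
Weighted sum = 1/12.

1/12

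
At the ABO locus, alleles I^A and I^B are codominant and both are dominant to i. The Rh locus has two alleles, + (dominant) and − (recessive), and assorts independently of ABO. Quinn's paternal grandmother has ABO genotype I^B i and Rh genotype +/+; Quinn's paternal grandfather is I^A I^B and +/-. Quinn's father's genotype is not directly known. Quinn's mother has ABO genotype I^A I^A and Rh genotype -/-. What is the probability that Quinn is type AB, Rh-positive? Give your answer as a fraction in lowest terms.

3/8

Quinn's father's ABO genotype from I^B i × I^A I^B: 1/4 I^A I^B, 1/4 I^A i, 1/4 I^B I^B, 1/4 I^B i.
Crossing each possibility with the mother I^A I^A and summing P(type AB): 1/4·1/2 + 1/4·0 + 1/4·1 + 1/4·1/2 = 1/2.
Similarly for Rh via the father's Rh distribution: P(Rh+) = 3/4.
Independent loci: 1/2 × 3/4 = 3/8.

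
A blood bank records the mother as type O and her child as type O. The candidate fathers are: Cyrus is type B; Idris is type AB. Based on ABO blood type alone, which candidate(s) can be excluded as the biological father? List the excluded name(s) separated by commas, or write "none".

Idris

A candidate is excluded only if no genotype consistent with his phenotype could produce a type O child with a type O mother.
Idris (type AB): no genotype consistent with that phenotype can produce a type-O child with a type-O mother.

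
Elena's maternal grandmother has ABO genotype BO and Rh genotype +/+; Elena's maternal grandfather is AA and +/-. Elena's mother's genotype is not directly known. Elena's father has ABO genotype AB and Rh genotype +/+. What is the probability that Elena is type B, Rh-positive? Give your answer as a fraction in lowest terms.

Elena's mother's ABO genotype from BO × AA: 1/2 AB, 1/2 AO.
Crossing each possibility with the father AB and summing P(type B): 1/2·1/4 + 1/2·1/4 = 1/4.
Similarly for Rh via the mother's Rh distribution: P(Rh+) = 1.
Independent loci: 1/4 × 1 = 1/4.

1/4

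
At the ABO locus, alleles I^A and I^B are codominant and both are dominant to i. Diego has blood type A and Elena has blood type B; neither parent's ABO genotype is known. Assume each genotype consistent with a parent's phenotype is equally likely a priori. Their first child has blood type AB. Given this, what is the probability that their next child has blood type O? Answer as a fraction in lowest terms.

1/36

Possible genotypes: Diego ∈ {I^A I^A, I^A i}; Elena ∈ {I^B I^B, I^B i}.
Weight each parental genotype pair by prior × P(type-AB child):
  I^A I^A × I^B I^B: posterior weight 4/9; P(next child type O) = 0.
  I^A I^A × I^B i: posterior weight 2/9; P(next child type O) = 0.
  I^A i × I^B I^B: posterior weight 2/9; P(next child type O) = 0.
  I^A i × I^B i: posterior weight 1/9; P(next child type O) = 1/4.
Weighted sum = 1/36.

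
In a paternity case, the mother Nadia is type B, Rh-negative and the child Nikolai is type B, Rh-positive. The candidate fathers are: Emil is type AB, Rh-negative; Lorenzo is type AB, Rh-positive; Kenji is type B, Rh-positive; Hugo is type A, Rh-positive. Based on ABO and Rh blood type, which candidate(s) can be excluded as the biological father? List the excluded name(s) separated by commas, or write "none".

Emil

A candidate is excluded only if no genotype consistent with his phenotype could produce a type B, Rh-positive child with a type B, Rh-negative mother.
Emil (type AB, Rh-): no genotype consistent with that phenotype can produce a type-B Rh+ child with a type-B mother.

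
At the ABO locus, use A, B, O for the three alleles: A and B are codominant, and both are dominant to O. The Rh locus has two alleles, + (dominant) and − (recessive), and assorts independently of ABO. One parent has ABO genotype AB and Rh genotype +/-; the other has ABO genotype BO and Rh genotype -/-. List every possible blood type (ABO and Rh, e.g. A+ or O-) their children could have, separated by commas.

Gametes from AB × BO give offspring ABO genotypes AB, AO, BB, BO, i.e. phenotypes A, B, AB.
Rh cross +/- × -/- → phenotypes Rh+, Rh-.
Combining independently: A+, A-, B+, B-, AB+, AB-.

A+, A-, B+, B-, AB+, AB-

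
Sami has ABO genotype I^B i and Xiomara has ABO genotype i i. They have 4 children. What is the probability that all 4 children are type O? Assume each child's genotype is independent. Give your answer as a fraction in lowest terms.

1/16

ABO cross I^B i × i i → 1/2 O, 1/2 B.
So P(type O) = 1/2 per child.
All 4 independent: (1/2)^4 = 1/16.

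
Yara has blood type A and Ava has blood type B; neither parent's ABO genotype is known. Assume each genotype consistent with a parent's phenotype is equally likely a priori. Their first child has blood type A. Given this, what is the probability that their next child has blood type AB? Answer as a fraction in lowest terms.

5/12

Possible genotypes: Yara ∈ {I^A I^A, I^A i}; Ava ∈ {I^B I^B, I^B i}.
Weight each parental genotype pair by prior × P(type-A child):
  I^A I^A × I^B i: posterior weight 2/3; P(next child type AB) = 1/2.
  I^A i × I^B i: posterior weight 1/3; P(next child type AB) = 1/4.
Weighted sum = 5/12.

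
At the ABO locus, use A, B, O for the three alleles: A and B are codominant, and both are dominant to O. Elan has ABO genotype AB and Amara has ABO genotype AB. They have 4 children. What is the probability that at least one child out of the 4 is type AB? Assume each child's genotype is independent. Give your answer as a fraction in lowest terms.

ABO cross AB × AB → 1/4 A, 1/4 B, 1/2 AB.
So P(type AB) = 1/2 per child.
P(none) = (1/2)^4 = 1/16; P(at least one) = 1 − 1/16 = 15/16.

15/16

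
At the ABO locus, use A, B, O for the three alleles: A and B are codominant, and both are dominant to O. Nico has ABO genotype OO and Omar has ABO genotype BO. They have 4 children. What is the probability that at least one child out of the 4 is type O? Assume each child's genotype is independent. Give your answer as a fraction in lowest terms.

ABO cross OO × BO → 1/2 O, 1/2 B.
So P(type O) = 1/2 per child.
P(none) = (1/2)^4 = 1/16; P(at least one) = 1 − 1/16 = 15/16.

15/16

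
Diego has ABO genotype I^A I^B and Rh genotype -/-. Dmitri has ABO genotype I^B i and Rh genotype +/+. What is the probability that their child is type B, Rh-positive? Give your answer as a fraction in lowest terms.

ABO cross I^A I^B × I^B i → offspring phenotypes: 1/4 A, 1/2 B, 1/4 AB.
Rh cross -/- × +/+ → 1 Rh+.
Independent loci: P(type B, Rh-positive) = 1/2 × 1 = 1/2.

1/2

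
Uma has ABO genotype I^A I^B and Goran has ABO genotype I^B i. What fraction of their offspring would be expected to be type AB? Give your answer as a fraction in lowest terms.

ABO cross I^A I^B × I^B i → offspring phenotypes: 1/4 A, 1/2 B, 1/4 AB.
So P(type AB) = 1/4.

1/4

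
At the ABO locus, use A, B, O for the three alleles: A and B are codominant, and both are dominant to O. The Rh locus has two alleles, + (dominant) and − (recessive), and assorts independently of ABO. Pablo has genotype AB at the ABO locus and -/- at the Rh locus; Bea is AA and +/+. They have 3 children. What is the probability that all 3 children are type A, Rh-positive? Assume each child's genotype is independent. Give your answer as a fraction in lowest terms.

1/8

ABO cross AB × AA → 1/2 A, 1/2 AB.
Rh cross -/- × +/+ → 1 Rh+; so P(type A, Rh-positive) = 1/2 × 1 = 1/2 per child.
All 3 independent: (1/2)^3 = 1/8.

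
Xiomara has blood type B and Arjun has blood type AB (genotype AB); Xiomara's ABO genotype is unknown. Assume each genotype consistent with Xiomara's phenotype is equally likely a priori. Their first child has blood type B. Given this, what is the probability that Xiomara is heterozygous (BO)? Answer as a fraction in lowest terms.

Possible genotypes: Xiomara ∈ {BB, BO}; Arjun ∈ {AB}.
Weight each parental genotype pair by prior × P(type-B child):
  BB × AB: posterior weight 1/2.
  BO × AB: posterior weight 1/2.
Sum the posterior weight over pairs where Xiomara is BO: 1/2.

1/2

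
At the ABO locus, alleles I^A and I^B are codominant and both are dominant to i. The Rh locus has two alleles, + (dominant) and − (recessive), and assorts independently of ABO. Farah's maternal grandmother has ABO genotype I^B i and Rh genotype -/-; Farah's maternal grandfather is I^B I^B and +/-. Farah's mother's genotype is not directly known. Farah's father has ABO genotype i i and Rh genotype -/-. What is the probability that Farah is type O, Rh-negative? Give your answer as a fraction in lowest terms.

Farah's mother's ABO genotype from I^B i × I^B I^B: 1/2 I^B I^B, 1/2 I^B i.
Crossing each possibility with the father i i and summing P(type O): 1/2·0 + 1/2·1/2 = 1/4.
Similarly for Rh via the mother's Rh distribution: P(Rh-) = 3/4.
Independent loci: 1/4 × 3/4 = 3/16.

3/16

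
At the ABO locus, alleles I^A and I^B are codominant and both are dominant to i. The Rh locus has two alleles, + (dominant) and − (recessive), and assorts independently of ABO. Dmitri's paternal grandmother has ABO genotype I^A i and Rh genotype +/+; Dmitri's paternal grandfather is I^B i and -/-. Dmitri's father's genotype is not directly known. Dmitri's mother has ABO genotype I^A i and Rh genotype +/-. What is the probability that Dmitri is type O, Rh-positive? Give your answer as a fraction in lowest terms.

3/16

Dmitri's father's ABO genotype from I^A i × I^B i: 1/4 I^A I^B, 1/4 I^A i, 1/4 I^B i, 1/4 i i.
Crossing each possibility with the mother I^A i and summing P(type O): 1/4·0 + 1/4·1/4 + 1/4·1/4 + 1/4·1/2 = 1/4.
Similarly for Rh via the father's Rh distribution: P(Rh+) = 3/4.
Independent loci: 1/4 × 3/4 = 3/16.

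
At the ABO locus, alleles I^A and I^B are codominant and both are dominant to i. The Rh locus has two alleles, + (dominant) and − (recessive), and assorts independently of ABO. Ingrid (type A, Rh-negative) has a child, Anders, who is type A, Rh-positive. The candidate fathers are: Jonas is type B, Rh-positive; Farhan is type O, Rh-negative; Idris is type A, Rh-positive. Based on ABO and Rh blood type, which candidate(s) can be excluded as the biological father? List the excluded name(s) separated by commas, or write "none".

Farhan

A candidate is excluded only if no genotype consistent with his phenotype could produce a type A, Rh-positive child with a type A, Rh-negative mother.
Farhan (type O, Rh-): no genotype consistent with that phenotype can produce a type-A Rh+ child with a type-A mother.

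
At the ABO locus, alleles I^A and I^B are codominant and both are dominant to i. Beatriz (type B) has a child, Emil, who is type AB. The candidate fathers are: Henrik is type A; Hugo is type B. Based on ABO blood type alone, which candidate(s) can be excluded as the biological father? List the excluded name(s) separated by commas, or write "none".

A candidate is excluded only if no genotype consistent with his phenotype could produce a type AB child with a type B mother.
Hugo (type B): no genotype consistent with that phenotype can produce a type-AB child with a type-B mother.

Hugo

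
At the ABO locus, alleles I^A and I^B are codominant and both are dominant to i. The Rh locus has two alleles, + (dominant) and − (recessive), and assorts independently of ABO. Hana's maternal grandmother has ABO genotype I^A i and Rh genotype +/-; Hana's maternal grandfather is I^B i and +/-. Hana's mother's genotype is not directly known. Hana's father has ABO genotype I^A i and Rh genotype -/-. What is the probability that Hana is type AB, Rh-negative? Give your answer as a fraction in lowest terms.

1/16

Hana's mother's ABO genotype from I^A i × I^B i: 1/4 I^A I^B, 1/4 I^A i, 1/4 I^B i, 1/4 i i.
Crossing each possibility with the father I^A i and summing P(type AB): 1/4·1/4 + 1/4·0 + 1/4·1/4 + 1/4·0 = 1/8.
Similarly for Rh via the mother's Rh distribution: P(Rh-) = 1/2.
Independent loci: 1/8 × 1/2 = 1/16.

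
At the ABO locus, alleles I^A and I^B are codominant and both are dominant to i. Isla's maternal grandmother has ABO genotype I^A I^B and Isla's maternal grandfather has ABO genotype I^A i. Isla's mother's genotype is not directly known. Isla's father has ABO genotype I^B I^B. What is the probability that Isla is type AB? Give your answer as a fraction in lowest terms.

1/2

Isla's mother's ABO genotype from I^A I^B × I^A i: 1/4 I^A I^A, 1/4 I^A I^B, 1/4 I^A i, 1/4 I^B i.
Crossing each possibility with the father I^B I^B and summing P(type AB): 1/4·1 + 1/4·1/2 + 1/4·1/2 + 1/4·0 = 1/2.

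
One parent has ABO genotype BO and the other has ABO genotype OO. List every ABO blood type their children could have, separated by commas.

O, B

Gametes from BO × OO give offspring ABO genotypes BO, OO, i.e. phenotypes O, B.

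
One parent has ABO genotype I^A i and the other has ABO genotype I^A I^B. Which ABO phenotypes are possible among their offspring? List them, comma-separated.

Gametes from I^A i × I^A I^B give offspring ABO genotypes I^A I^A, I^A I^B, I^A i, I^B i, i.e. phenotypes A, B, AB.

A, B, AB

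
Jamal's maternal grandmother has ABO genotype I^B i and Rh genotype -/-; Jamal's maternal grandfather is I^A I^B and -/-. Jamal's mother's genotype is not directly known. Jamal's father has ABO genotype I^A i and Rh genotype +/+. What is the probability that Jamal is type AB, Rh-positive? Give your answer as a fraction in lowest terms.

1/4

Jamal's mother's ABO genotype from I^B i × I^A I^B: 1/4 I^A I^B, 1/4 I^A i, 1/4 I^B I^B, 1/4 I^B i.
Crossing each possibility with the father I^A i and summing P(type AB): 1/4·1/4 + 1/4·0 + 1/4·1/2 + 1/4·1/4 = 1/4.
Similarly for Rh via the mother's Rh distribution: P(Rh+) = 1.
Independent loci: 1/4 × 1 = 1/4.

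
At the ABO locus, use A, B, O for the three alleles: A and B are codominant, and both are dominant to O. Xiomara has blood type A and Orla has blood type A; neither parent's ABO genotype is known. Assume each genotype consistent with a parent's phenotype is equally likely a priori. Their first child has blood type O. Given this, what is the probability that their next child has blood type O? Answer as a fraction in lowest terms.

1/4

Possible genotypes: Xiomara ∈ {AA, AO}; Orla ∈ {AA, AO}.
Weight each parental genotype pair by prior × P(type-O child):
  AO × AO: posterior weight 1; P(next child type O) = 1/4.
Weighted sum = 1/4.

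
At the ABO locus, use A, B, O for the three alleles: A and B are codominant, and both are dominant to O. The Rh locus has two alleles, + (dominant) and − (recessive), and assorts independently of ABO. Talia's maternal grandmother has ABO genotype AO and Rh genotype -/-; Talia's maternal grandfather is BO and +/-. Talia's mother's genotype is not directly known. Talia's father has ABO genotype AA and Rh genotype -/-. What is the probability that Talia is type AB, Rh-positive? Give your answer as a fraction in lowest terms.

1/16

Talia's mother's ABO genotype from AO × BO: 1/4 AB, 1/4 AO, 1/4 BO, 1/4 OO.
Crossing each possibility with the father AA and summing P(type AB): 1/4·1/2 + 1/4·0 + 1/4·1/2 + 1/4·0 = 1/4.
Similarly for Rh via the mother's Rh distribution: P(Rh+) = 1/4.
Independent loci: 1/4 × 1/4 = 1/16.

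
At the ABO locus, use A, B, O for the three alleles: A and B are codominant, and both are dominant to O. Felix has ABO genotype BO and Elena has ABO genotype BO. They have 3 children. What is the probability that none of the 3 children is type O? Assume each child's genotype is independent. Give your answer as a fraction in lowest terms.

ABO cross BO × BO → 1/4 O, 3/4 B.
So P(type O) = 1/4 per child.
P(not type O) = 3/4 for one child; (3/4)^3 = 27/64.

27/64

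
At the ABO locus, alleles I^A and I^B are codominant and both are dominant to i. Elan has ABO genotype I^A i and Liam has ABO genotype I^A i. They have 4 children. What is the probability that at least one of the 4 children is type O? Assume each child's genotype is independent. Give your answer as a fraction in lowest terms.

175/256

ABO cross I^A i × I^A i → 1/4 O, 3/4 A.
So P(type O) = 1/4 per child.
P(none) = (3/4)^4 = 81/256; P(at least one) = 1 − 81/256 = 175/256.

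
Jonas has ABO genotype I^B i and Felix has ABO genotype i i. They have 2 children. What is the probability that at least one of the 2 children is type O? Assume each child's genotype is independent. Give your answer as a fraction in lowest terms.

3/4

ABO cross I^B i × i i → 1/2 O, 1/2 B.
So P(type O) = 1/2 per child.
P(none) = (1/2)^2 = 1/4; P(at least one) = 1 − 1/4 = 3/4.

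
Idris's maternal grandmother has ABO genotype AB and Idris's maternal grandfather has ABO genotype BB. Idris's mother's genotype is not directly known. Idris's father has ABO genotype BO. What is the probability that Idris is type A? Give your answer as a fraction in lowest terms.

1/8

Idris's mother's ABO genotype from AB × BB: 1/2 AB, 1/2 BB.
Crossing each possibility with the father BO and summing P(type A): 1/2·1/4 + 1/2·0 = 1/8.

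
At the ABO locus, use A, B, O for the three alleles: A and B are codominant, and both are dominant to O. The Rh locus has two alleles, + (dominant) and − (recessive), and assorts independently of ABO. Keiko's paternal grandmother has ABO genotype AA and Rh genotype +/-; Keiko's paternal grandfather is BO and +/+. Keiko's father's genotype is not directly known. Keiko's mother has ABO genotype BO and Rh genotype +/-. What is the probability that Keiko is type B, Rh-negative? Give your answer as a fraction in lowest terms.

Keiko's father's ABO genotype from AA × BO: 1/2 AB, 1/2 AO.
Crossing each possibility with the mother BO and summing P(type B): 1/2·1/2 + 1/2·1/4 = 3/8.
Similarly for Rh via the father's Rh distribution: P(Rh-) = 1/8.
Independent loci: 3/8 × 1/8 = 3/64.

3/64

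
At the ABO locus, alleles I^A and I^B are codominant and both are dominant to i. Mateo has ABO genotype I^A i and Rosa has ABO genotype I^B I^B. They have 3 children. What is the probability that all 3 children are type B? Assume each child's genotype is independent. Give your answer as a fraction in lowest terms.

1/8

ABO cross I^A i × I^B I^B → 1/2 B, 1/2 AB.
So P(type B) = 1/2 per child.
All 3 independent: (1/2)^3 = 1/8.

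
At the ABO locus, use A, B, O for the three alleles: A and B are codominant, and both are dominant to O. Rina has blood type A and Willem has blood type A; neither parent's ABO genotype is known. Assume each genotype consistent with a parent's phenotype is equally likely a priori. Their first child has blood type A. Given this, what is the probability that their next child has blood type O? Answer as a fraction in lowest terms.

1/20

Possible genotypes: Rina ∈ {AA, AO}; Willem ∈ {AA, AO}.
Weight each parental genotype pair by prior × P(type-A child):
  AA × AA: posterior weight 4/15; P(next child type O) = 0.
  AA × AO: posterior weight 4/15; P(next child type O) = 0.
  AO × AA: posterior weight 4/15; P(next child type O) = 0.
  AO × AO: posterior weight 1/5; P(next child type O) = 1/4.
Weighted sum = 1/20.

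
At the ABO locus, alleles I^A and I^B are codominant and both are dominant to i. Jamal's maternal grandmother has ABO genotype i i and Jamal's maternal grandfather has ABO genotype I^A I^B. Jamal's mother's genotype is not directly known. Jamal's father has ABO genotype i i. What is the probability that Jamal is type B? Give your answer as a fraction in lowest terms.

1/4

Jamal's mother's ABO genotype from i i × I^A I^B: 1/2 I^A i, 1/2 I^B i.
Crossing each possibility with the father i i and summing P(type B): 1/2·0 + 1/2·1/2 = 1/4.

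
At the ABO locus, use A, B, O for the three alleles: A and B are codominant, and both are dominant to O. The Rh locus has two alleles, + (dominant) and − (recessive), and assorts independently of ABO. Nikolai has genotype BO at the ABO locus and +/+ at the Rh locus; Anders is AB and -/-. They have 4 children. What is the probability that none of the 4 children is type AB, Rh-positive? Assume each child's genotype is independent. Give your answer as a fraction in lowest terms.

ABO cross BO × AB → 1/4 A, 1/2 B, 1/4 AB.
Rh cross +/+ × -/- → 1 Rh+; so P(type AB, Rh-positive) = 1/4 × 1 = 1/4 per child.
P(not type AB, Rh-positive) = 3/4 for one child; (3/4)^4 = 81/256.

81/256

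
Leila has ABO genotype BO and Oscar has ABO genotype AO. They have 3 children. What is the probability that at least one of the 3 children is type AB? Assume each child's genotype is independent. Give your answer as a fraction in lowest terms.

37/64

ABO cross BO × AO → 1/4 O, 1/4 A, 1/4 B, 1/4 AB.
So P(type AB) = 1/4 per child.
P(none) = (3/4)^3 = 27/64; P(at least one) = 1 − 27/64 = 37/64.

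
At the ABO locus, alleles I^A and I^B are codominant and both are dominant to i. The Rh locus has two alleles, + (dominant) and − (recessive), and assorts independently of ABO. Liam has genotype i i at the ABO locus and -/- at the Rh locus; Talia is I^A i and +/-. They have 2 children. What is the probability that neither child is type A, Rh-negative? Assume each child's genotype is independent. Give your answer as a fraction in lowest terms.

9/16

ABO cross i i × I^A i → 1/2 O, 1/2 A.
Rh cross -/- × +/- → 1/2 Rh+, 1/2 Rh-; so P(type A, Rh-negative) = 1/2 × 1/2 = 1/4 per child.
P(not type A, Rh-negative) = 3/4 for one child; (3/4)^2 = 9/16.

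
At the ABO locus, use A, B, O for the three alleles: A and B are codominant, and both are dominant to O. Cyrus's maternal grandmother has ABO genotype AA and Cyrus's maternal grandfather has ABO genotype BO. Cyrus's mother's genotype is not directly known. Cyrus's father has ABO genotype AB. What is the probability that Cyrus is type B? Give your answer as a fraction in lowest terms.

1/4

Cyrus's mother's ABO genotype from AA × BO: 1/2 AB, 1/2 AO.
Crossing each possibility with the father AB and summing P(type B): 1/2·1/4 + 1/2·1/4 = 1/4.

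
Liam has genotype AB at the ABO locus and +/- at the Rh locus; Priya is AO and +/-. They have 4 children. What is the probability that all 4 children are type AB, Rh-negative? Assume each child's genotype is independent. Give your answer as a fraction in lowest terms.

ABO cross AB × AO → 1/2 A, 1/4 B, 1/4 AB.
Rh cross +/- × +/- → 3/4 Rh+, 1/4 Rh-; so P(type AB, Rh-negative) = 1/4 × 1/4 = 1/16 per child.
All 4 independent: (1/16)^4 = 1/65536.

1/65536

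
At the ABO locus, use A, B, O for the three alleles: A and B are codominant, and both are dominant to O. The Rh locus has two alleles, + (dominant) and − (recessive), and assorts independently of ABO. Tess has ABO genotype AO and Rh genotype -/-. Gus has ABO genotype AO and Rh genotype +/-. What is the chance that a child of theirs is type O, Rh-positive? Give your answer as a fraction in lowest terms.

1/8

ABO cross AO × AO → offspring phenotypes: 1/4 O, 3/4 A.
Rh cross -/- × +/- → 1/2 Rh+, 1/2 Rh-.
Independent loci: P(type O, Rh-positive) = 1/4 × 1/2 = 1/8.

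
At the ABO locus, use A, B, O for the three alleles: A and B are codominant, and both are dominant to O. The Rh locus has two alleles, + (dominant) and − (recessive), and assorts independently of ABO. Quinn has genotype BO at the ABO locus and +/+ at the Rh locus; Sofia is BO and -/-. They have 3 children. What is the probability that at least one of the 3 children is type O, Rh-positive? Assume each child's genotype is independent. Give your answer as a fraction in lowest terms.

37/64

ABO cross BO × BO → 1/4 O, 3/4 B.
Rh cross +/+ × -/- → 1 Rh+; so P(type O, Rh-positive) = 1/4 × 1 = 1/4 per child.
P(none) = (3/4)^3 = 27/64; P(at least one) = 1 − 27/64 = 37/64.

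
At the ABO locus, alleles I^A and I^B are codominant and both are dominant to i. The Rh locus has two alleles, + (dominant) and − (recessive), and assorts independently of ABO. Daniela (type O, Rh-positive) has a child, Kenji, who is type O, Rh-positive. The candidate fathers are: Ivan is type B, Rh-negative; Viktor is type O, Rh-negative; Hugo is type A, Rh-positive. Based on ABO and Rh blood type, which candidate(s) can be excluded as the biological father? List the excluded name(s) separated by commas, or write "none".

A candidate is excluded only if no genotype consistent with his phenotype could produce a type O, Rh-positive child with a type O, Rh-positive mother.
Every candidate has at least one consistent genotype combination, so none can be excluded.

none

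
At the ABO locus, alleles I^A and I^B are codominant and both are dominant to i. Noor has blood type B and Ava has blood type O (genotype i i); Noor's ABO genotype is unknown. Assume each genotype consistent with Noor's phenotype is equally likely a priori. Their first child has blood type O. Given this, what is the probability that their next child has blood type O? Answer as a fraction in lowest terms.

1/2

Possible genotypes: Noor ∈ {I^B I^B, I^B i}; Ava ∈ {i i}.
Weight each parental genotype pair by prior × P(type-O child):
  I^B i × i i: posterior weight 1; P(next child type O) = 1/2.
Weighted sum = 1/2.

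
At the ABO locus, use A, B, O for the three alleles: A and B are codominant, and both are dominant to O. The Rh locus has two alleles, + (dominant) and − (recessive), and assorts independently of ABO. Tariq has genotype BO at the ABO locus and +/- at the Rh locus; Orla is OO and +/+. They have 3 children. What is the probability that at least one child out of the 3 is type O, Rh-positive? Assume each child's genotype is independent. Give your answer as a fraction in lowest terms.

ABO cross BO × OO → 1/2 O, 1/2 B.
Rh cross +/- × +/+ → 1 Rh+; so P(type O, Rh-positive) = 1/2 × 1 = 1/2 per child.
P(none) = (1/2)^3 = 1/8; P(at least one) = 1 − 1/8 = 7/8.

7/8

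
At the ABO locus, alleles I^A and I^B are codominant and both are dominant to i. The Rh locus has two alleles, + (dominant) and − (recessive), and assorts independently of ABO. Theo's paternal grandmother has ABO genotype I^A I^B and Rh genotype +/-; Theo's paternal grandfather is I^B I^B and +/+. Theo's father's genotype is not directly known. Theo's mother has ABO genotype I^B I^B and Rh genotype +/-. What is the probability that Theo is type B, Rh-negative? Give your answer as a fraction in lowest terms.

Theo's father's ABO genotype from I^A I^B × I^B I^B: 1/2 I^A I^B, 1/2 I^B I^B.
Crossing each possibility with the mother I^B I^B and summing P(type B): 1/2·1/2 + 1/2·1 = 3/4.
Similarly for Rh via the father's Rh distribution: P(Rh-) = 1/8.
Independent loci: 3/4 × 1/8 = 3/32.

3/32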